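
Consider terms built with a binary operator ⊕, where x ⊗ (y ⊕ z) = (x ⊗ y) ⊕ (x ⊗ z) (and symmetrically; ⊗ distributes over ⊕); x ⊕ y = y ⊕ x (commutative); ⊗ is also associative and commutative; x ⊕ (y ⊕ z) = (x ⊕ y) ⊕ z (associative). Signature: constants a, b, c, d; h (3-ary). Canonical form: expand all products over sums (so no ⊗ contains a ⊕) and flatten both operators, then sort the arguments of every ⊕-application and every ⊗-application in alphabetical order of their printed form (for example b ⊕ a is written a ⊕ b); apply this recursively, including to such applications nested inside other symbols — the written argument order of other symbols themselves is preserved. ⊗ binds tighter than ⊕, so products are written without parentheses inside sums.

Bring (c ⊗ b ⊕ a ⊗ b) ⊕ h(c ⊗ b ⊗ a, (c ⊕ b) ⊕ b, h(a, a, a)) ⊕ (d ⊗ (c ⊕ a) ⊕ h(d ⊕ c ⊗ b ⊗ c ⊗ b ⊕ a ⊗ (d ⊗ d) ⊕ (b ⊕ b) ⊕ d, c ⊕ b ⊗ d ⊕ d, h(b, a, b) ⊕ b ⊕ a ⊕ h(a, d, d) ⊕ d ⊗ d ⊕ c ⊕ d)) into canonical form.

Answer: a ⊗ b ⊕ a ⊗ d ⊕ b ⊗ c ⊕ c ⊗ d ⊕ h(a ⊗ b ⊗ c, b ⊕ b ⊕ c, h(a, a, a)) ⊕ h(a ⊗ d ⊗ d ⊕ b ⊕ b ⊕ b ⊗ b ⊗ c ⊗ c ⊕ d ⊕ d, b ⊗ d ⊕ c ⊕ d, a ⊕ b ⊕ c ⊕ d ⊕ d ⊗ d ⊕ h(a, d, d) ⊕ h(b, a, b))

Derivation:
Distribute:  b ⊗ c ⊕ a ⊗ b ⊕ h(a ⊗ b ⊗ c, b ⊕ b ⊕ c, h(a, a, a)) ⊕ c ⊗ d ⊕ a ⊗ d ⊕ h(a ⊗ d ⊗ d ⊕ b ⊕ b ⊕ b ⊗ b ⊗ c ⊗ c ⊕ d ⊕ d, b ⊗ d ⊕ c ⊕ d, a ⊕ b ⊕ c ⊕ d ⊕ d ⊗ d ⊕ h(a, d, d) ⊕ h(b, a, b))
Sort:  a ⊗ b ⊕ a ⊗ d ⊕ b ⊗ c ⊕ c ⊗ d ⊕ h(a ⊗ b ⊗ c, b ⊕ b ⊕ c, h(a, a, a)) ⊕ h(a ⊗ d ⊗ d ⊕ b ⊕ b ⊕ b ⊗ b ⊗ c ⊗ c ⊕ d ⊕ d, b ⊗ d ⊕ c ⊕ d, a ⊕ b ⊕ c ⊕ d ⊕ d ⊗ d ⊕ h(a, d, d) ⊕ h(b, a, b))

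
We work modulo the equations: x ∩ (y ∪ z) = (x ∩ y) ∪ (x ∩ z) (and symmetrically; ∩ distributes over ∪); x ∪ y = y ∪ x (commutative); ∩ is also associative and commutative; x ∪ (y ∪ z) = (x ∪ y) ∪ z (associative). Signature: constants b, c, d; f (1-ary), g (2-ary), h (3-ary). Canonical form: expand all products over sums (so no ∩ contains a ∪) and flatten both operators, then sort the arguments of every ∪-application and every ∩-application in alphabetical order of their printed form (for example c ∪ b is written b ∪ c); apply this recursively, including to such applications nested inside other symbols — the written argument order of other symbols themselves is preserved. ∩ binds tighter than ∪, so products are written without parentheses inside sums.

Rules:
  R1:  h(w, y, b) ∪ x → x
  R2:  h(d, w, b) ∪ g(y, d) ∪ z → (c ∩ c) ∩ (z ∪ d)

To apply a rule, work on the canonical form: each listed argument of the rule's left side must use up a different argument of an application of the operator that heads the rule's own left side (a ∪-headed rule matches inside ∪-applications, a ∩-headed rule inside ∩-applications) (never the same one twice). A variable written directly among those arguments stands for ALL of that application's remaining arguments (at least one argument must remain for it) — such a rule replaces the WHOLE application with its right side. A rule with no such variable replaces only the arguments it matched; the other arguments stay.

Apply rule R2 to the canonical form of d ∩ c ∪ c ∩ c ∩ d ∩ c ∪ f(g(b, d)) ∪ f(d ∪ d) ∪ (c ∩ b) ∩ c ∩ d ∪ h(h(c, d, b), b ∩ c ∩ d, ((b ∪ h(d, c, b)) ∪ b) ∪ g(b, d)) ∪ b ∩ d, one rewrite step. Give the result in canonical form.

Canonical form:  b ∩ c ∩ c ∩ d ∪ b ∩ d ∪ c ∩ c ∩ c ∩ d ∪ c ∩ d ∪ f(d ∪ d) ∪ f(g(b, d)) ∪ h(h(c, d, b), b ∩ c ∩ d, b ∪ b ∪ g(b, d) ∪ h(d, c, b))
Apply R2:  consuming g(b, d), h(d, c, b);  w := c, y := b, z := b ∪ b
The variable takes the whole remainder — replace the entire application.
Giving:  b ∩ c ∩ c ∩ d ∪ b ∩ d ∪ c ∩ c ∩ c ∩ d ∪ c ∩ d ∪ f(d ∪ d) ∪ f(g(b, d)) ∪ h(h(c, d, b), b ∩ c ∩ d, b ∩ c ∩ c ∪ b ∩ c ∩ c ∪ c ∩ c ∩ d)

Answer: b ∩ c ∩ c ∩ d ∪ b ∩ d ∪ c ∩ c ∩ c ∩ d ∪ c ∩ d ∪ f(d ∪ d) ∪ f(g(b, d)) ∪ h(h(c, d, b), b ∩ c ∩ d, b ∩ c ∩ c ∪ b ∩ c ∩ c ∪ c ∩ c ∩ d)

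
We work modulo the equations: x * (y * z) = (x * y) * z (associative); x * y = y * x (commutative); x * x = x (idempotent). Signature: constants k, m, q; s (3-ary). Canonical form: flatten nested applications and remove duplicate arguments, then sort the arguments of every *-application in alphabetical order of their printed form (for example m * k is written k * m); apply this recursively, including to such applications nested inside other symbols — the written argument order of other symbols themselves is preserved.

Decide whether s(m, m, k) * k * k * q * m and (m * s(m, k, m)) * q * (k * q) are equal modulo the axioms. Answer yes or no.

Answer: no — k * m * q * s(m, m, k) vs k * m * q * s(m, k, m)

Derivation:
Left:  s(m, m, k) * k * k * q * m
  Drop duplicates:  drop duplicate k
  Sort arguments:  k * m * q * s(m, m, k)
Right:  (m * s(m, k, m)) * q * (k * q)
  Merge nested applications:  m * s(m, k, m) * q * k * q
  Drop duplicates:  drop duplicate q
  Sort:  k * m * q * s(m, k, m)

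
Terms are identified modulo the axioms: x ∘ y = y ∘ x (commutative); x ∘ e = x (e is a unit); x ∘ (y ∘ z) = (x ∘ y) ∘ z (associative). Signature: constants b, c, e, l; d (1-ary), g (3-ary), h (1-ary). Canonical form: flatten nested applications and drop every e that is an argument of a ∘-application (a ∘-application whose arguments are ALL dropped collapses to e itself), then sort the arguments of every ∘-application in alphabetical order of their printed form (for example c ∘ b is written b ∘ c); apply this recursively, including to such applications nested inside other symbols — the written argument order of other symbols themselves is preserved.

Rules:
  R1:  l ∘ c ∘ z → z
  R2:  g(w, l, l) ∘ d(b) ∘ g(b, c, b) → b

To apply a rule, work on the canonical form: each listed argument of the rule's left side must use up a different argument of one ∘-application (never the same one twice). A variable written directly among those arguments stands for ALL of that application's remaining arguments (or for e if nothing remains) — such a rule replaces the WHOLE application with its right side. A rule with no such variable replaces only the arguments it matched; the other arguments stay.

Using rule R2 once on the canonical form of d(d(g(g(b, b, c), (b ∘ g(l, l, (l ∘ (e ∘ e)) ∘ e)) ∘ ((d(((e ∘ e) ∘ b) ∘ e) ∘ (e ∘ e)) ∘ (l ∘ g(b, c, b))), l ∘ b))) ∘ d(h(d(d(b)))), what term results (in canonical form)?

Canonical form:  d(d(g(g(b, b, c), b ∘ d(b) ∘ g(b, c, b) ∘ g(l, l, l) ∘ l, b ∘ l))) ∘ d(h(d(d(b))))
R2 matches:  uses d(b), g(b, c, b), g(l, l, l);  w := l
New term:  d(d(g(g(b, b, c), b ∘ b ∘ l, b ∘ l))) ∘ d(h(d(d(b))))

Answer: d(d(g(g(b, b, c), b ∘ b ∘ l, b ∘ l))) ∘ d(h(d(d(b))))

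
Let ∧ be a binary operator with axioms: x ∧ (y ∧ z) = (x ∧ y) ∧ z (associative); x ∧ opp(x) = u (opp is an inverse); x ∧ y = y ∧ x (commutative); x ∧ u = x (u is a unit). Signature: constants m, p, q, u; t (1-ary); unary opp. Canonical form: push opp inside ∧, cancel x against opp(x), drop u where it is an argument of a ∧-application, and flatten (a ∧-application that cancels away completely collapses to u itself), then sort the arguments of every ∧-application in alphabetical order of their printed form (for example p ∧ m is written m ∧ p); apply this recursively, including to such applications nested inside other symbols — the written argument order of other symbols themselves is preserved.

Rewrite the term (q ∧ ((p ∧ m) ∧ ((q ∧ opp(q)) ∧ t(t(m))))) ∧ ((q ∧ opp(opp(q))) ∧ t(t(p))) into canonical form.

Answer: m ∧ p ∧ q ∧ q ∧ q ∧ t(t(m)) ∧ t(t(p))

Derivation:
Push opp inside:  distribute opp over ∧ and collapse double opp
Collect terms:  q ∧ q ∧ q ∧ p ∧ m ∧ t(t(m)) ∧ t(t(p))
Sort:  m ∧ p ∧ q ∧ q ∧ q ∧ t(t(m)) ∧ t(t(p))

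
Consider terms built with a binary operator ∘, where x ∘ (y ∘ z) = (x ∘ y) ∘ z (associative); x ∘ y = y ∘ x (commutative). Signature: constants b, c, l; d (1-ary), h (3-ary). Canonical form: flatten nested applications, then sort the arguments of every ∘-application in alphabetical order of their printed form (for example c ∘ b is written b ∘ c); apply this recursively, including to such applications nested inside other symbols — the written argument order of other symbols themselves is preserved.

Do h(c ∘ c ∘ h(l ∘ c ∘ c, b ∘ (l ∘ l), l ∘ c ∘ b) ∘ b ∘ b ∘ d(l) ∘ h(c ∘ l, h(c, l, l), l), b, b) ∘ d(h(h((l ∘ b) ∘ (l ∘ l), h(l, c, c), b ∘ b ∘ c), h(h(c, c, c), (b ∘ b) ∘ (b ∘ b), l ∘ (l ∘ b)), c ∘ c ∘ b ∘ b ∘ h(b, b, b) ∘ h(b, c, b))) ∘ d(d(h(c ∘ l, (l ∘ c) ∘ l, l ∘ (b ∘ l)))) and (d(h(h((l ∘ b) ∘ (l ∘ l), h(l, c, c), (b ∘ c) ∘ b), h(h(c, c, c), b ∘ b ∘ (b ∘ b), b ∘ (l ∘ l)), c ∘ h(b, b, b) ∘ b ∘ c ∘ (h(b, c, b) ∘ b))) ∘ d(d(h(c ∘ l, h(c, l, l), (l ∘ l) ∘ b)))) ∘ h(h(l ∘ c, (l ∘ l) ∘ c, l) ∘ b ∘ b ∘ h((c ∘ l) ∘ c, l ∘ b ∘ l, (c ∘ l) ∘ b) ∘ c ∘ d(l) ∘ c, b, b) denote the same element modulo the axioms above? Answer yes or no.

Left:  h(c ∘ c ∘ h(l ∘ c ∘ c, b ∘ (l ∘ l), l ∘ c ∘ b) ∘ b ∘ b ∘ d(l) ∘ h(c ∘ l, h(c, l, l), l), b, b) ∘ d(h(h((l ∘ b) ∘ (l ∘ l), h(l, c, c), b ∘ b ∘ c), h(h(c, c, c), (b ∘ b) ∘ (b ∘ b), l ∘ (l ∘ b)), c ∘ c ∘ b ∘ b ∘ h(b, b, b) ∘ h(b, c, b))) ∘ d(d(h(c ∘ l, (l ∘ c) ∘ l, l ∘ (b ∘ l))))
  Simplify inside:  h(c ∘ c ∘ h(l ∘ c ∘ c, b ∘ (l ∘ l), l ∘ c ∘ b) ∘ b ∘ b ∘ d(l) ∘ h(c ∘ l, h(c, l, l), l), b, b)  →  h(b ∘ b ∘ c ∘ c ∘ d(l) ∘ h(c ∘ c ∘ l, b ∘ l ∘ l, b ∘ c ∘ l) ∘ h(c ∘ l, h(c, l, l), l), b, b)
  Canonicalize subterm:  d(h(h((l ∘ b) ∘ (l ∘ l), h(l, c, c), b ∘ b ∘ c), h(h(c, c, c), (b ∘ b) ∘ (b ∘ b), l ∘ (l ∘ b)), c ∘ c ∘ b ∘ b ∘ h(b, b, b) ∘ h(b, c, b)))  →  d(h(h(b ∘ l ∘ l ∘ l, h(l, c, c), b ∘ b ∘ c), h(h(c, c, c), b ∘ b ∘ b ∘ b, b ∘ l ∘ l), b ∘ b ∘ c ∘ c ∘ h(b, b, b) ∘ h(b, c, b)))
  Simplify inside:  d(d(h(c ∘ l, (l ∘ c) ∘ l, l ∘ (b ∘ l))))  →  d(d(h(c ∘ l, c ∘ l ∘ l, b ∘ l ∘ l)))
  Order the arguments:  d(d(h(c ∘ l, c ∘ l ∘ l, b ∘ l ∘ l))) ∘ d(h(h(b ∘ l ∘ l ∘ l, h(l, c, c), b ∘ b ∘ c), h(h(c, c, c), b ∘ b ∘ b ∘ b, b ∘ l ∘ l), b ∘ b ∘ c ∘ c ∘ h(b, b, b) ∘ h(b, c, b))) ∘ h(b ∘ b ∘ c ∘ c ∘ d(l) ∘ h(c ∘ c ∘ l, b ∘ l ∘ l, b ∘ c ∘ l) ∘ h(c ∘ l, h(c, l, l), l), b, b)
Right:  (d(h(h((l ∘ b) ∘ (l ∘ l), h(l, c, c), (b ∘ c) ∘ b), h(h(c, c, c), b ∘ b ∘ (b ∘ b), b ∘ (l ∘ l)), c ∘ h(b, b, b) ∘ b ∘ c ∘ (h(b, c, b) ∘ b))) ∘ d(d(h(c ∘ l, h(c, l, l), (l ∘ l) ∘ b)))) ∘ h(h(l ∘ c, (l ∘ l) ∘ c, l) ∘ b ∘ b ∘ h((c ∘ l) ∘ c, l ∘ b ∘ l, (c ∘ l) ∘ b) ∘ c ∘ d(l) ∘ c, b, b)
  Un-nest:  d(h(h((l ∘ b) ∘ (l ∘ l), h(l, c, c), (b ∘ c) ∘ b), h(h(c, c, c), b ∘ b ∘ (b ∘ b), b ∘ (l ∘ l)), c ∘ h(b, b, b) ∘ b ∘ c ∘ (h(b, c, b) ∘ b))) ∘ d(d(h(c ∘ l, h(c, l, l), (l ∘ l) ∘ b))) ∘ h(h(l ∘ c, (l ∘ l) ∘ c, l) ∘ b ∘ b ∘ h((c ∘ l) ∘ c, l ∘ b ∘ l, (c ∘ l) ∘ b) ∘ c ∘ d(l) ∘ c, b, b)
  Canonicalize subterm:  d(h(h((l ∘ b) ∘ (l ∘ l), h(l, c, c), (b ∘ c) ∘ b), h(h(c, c, c), b ∘ b ∘ (b ∘ b), b ∘ (l ∘ l)), c ∘ h(b, b, b) ∘ b ∘ c ∘ (h(b, c, b) ∘ b)))  →  d(h(h(b ∘ l ∘ l ∘ l, h(l, c, c), b ∘ b ∘ c), h(h(c, c, c), b ∘ b ∘ b ∘ b, b ∘ l ∘ l), b ∘ b ∘ c ∘ c ∘ h(b, b, b) ∘ h(b, c, b)))
  Inside:  d(d(h(c ∘ l, h(c, l, l), (l ∘ l) ∘ b)))  →  d(d(h(c ∘ l, h(c, l, l), b ∘ l ∘ l)))
  Simplify inside:  h(h(l ∘ c, (l ∘ l) ∘ c, l) ∘ b ∘ b ∘ h((c ∘ l) ∘ c, l ∘ b ∘ l, (c ∘ l) ∘ b) ∘ c ∘ d(l) ∘ c, b, b)  →  h(b ∘ b ∘ c ∘ c ∘ d(l) ∘ h(c ∘ c ∘ l, b ∘ l ∘ l, b ∘ c ∘ l) ∘ h(c ∘ l, c ∘ l ∘ l, l), b, b)
  Sort:  d(d(h(c ∘ l, h(c, l, l), b ∘ l ∘ l))) ∘ d(h(h(b ∘ l ∘ l ∘ l, h(l, c, c), b ∘ b ∘ c), h(h(c, c, c), b ∘ b ∘ b ∘ b, b ∘ l ∘ l), b ∘ b ∘ c ∘ c ∘ h(b, b, b) ∘ h(b, c, b))) ∘ h(b ∘ b ∘ c ∘ c ∘ d(l) ∘ h(c ∘ c ∘ l, b ∘ l ∘ l, b ∘ c ∘ l) ∘ h(c ∘ l, c ∘ l ∘ l, l), b, b)

Answer: no — d(d(h(c ∘ l, c ∘ l ∘ l, b ∘ l ∘ l))) ∘ d(h(h(b ∘ l ∘ l ∘ l, h(l, c, c), b ∘ b ∘ c), h(h(c, c, c), b ∘ b ∘ b ∘ b, b ∘ l ∘ l), b ∘ b ∘ c ∘ c ∘ h(b, b, b) ∘ h(b, c, b))) ∘ h(b ∘ b ∘ c ∘ c ∘ d(l) ∘ h(c ∘ c ∘ l, b ∘ l ∘ l, b ∘ c ∘ l) ∘ h(c ∘ l, h(c, l, l), l), b, b) vs d(d(h(c ∘ l, h(c, l, l), b ∘ l ∘ l))) ∘ d(h(h(b ∘ l ∘ l ∘ l, h(l, c, c), b ∘ b ∘ c), h(h(c, c, c), b ∘ b ∘ b ∘ b, b ∘ l ∘ l), b ∘ b ∘ c ∘ c ∘ h(b, b, b) ∘ h(b, c, b))) ∘ h(b ∘ b ∘ c ∘ c ∘ d(l) ∘ h(c ∘ c ∘ l, b ∘ l ∘ l, b ∘ c ∘ l) ∘ h(c ∘ l, c ∘ l ∘ l, l), b, b)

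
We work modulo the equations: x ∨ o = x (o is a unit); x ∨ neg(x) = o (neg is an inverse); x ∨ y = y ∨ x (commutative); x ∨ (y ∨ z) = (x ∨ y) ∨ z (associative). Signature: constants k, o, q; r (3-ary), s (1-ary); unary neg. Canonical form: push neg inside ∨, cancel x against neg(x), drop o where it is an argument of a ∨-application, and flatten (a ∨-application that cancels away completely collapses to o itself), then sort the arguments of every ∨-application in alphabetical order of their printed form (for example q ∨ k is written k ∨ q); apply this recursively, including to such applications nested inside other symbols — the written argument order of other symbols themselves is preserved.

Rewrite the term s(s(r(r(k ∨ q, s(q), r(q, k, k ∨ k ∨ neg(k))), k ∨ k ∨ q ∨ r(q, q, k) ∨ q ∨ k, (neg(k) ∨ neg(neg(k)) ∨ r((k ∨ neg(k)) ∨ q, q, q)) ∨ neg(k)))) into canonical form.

Answer: s(s(r(r(k ∨ q, s(q), r(q, k, k)), k ∨ k ∨ k ∨ q ∨ q ∨ r(q, q, k), neg(k) ∨ r(q, q, q))))

Derivation:
Work inside:  (neg(k) ∨ neg(neg(k)) ∨ r((k ∨ neg(k)) ∨ q, q, q)) ∨ neg(k)
Push neg inside:  distribute neg over ∨ and collapse double neg
Combine occurrences:  neg(k) ∨ r(q, q, q)
Rebuild:  s(s(r(r(k ∨ q, s(q), r(q, k, k)), k ∨ k ∨ k ∨ q ∨ q ∨ r(q, q, k), neg(k) ∨ r(q, q, q))))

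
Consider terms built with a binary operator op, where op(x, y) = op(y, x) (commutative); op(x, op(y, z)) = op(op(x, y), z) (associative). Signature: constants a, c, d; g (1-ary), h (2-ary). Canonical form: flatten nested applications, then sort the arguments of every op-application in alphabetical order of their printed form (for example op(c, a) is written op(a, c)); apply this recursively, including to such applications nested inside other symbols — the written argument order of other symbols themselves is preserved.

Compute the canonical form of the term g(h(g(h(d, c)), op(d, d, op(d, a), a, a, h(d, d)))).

Work inside:  op(d, d, op(d, a), a, a, h(d, d))
Flatten:  op(d, d, d, a, a, a, h(d, d))
Sort:  op(a, a, a, d, d, d, h(d, d))
Reassemble:  g(h(g(h(d, c)), op(a, a, a, d, d, d, h(d, d))))

Answer: g(h(g(h(d, c)), op(a, a, a, d, d, d, h(d, d))))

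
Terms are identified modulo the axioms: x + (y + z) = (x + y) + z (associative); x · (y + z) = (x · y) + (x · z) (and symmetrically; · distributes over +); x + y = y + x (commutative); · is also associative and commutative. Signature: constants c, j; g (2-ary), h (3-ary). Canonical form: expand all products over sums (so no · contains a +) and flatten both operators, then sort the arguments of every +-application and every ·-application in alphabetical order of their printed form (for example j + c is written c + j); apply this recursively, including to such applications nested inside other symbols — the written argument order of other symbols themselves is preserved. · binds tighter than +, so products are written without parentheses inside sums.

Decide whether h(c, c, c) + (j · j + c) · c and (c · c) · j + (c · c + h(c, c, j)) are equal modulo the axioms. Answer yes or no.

Left:  h(c, c, c) + (j · j + c) · c
  Distribute:  h(c, c, c) + c · j · j + c · c
  Sort arguments:  c · c + c · j · j + h(c, c, c)
Right:  (c · c) · j + (c · c + h(c, c, j))
  Flatten:  c · c · j + c · c + h(c, c, j)
  Sort arguments:  c · c + c · c · j + h(c, c, j)

Answer: no — c · c + c · j · j + h(c, c, c) vs c · c + c · c · j + h(c, c, j)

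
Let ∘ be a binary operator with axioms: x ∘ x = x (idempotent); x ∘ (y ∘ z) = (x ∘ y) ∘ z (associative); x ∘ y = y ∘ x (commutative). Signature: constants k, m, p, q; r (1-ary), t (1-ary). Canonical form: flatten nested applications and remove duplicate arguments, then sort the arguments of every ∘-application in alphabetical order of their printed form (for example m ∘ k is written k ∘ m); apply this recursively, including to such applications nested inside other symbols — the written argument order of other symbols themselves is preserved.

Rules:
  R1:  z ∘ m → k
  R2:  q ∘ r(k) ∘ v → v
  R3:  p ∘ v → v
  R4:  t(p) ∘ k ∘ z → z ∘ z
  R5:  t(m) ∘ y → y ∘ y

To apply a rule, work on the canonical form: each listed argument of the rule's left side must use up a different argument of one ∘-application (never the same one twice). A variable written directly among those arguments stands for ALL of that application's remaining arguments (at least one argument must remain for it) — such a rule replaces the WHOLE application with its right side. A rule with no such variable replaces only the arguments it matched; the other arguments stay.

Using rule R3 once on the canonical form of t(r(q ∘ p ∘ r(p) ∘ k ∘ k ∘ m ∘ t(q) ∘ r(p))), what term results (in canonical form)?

Canonical form:  t(r(k ∘ m ∘ p ∘ q ∘ r(p) ∘ t(q)))
Match R3:  consume p;  v := k ∘ m ∘ q ∘ r(p) ∘ t(q)
Every leftover argument binds to the variable; the entire application is replaced.
New term:  t(r(k ∘ m ∘ q ∘ r(p) ∘ t(q)))

Answer: t(r(k ∘ m ∘ q ∘ r(p) ∘ t(q)))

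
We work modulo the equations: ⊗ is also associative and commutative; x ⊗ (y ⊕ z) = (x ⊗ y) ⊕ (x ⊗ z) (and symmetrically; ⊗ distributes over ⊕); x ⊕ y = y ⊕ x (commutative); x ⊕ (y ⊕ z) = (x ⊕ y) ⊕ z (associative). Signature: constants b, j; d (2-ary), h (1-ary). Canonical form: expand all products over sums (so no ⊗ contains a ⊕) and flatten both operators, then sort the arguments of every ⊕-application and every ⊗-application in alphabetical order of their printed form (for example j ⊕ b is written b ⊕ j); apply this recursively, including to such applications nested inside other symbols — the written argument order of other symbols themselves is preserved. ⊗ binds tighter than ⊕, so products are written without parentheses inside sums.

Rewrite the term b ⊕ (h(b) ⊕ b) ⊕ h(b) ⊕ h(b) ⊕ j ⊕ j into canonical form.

Answer: b ⊕ b ⊕ h(b) ⊕ h(b) ⊕ h(b) ⊕ j ⊕ j

Derivation:
Un-nest:  b ⊕ h(b) ⊕ b ⊕ h(b) ⊕ h(b) ⊕ j ⊕ j
Sort:  b ⊕ b ⊕ h(b) ⊕ h(b) ⊕ h(b) ⊕ j ⊕ j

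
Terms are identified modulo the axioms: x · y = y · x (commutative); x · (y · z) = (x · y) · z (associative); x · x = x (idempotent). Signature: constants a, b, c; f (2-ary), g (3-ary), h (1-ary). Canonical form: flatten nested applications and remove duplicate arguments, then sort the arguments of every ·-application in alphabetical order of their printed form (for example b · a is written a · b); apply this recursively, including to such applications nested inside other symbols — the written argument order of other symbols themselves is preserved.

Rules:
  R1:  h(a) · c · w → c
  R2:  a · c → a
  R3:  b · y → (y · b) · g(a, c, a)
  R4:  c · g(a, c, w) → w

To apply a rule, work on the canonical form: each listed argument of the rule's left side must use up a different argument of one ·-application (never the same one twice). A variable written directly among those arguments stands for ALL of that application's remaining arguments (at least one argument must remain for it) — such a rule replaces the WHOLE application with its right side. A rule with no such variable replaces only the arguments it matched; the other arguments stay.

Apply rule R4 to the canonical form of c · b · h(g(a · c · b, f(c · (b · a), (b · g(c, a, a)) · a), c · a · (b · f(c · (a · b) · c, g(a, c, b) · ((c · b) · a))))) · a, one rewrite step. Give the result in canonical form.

Canonical form:  a · b · c · h(g(a · b · c, f(a · b · c, a · b · g(c, a, a)), a · b · c · f(a · b · c, a · b · c · g(a, c, b))))
Match R4:  consume c, g(a, c, b);  w := b
New term:  a · b · c · h(g(a · b · c, f(a · b · c, a · b · g(c, a, a)), a · b · c · f(a · b · c, a · b)))

Answer: a · b · c · h(g(a · b · c, f(a · b · c, a · b · g(c, a, a)), a · b · c · f(a · b · c, a · b)))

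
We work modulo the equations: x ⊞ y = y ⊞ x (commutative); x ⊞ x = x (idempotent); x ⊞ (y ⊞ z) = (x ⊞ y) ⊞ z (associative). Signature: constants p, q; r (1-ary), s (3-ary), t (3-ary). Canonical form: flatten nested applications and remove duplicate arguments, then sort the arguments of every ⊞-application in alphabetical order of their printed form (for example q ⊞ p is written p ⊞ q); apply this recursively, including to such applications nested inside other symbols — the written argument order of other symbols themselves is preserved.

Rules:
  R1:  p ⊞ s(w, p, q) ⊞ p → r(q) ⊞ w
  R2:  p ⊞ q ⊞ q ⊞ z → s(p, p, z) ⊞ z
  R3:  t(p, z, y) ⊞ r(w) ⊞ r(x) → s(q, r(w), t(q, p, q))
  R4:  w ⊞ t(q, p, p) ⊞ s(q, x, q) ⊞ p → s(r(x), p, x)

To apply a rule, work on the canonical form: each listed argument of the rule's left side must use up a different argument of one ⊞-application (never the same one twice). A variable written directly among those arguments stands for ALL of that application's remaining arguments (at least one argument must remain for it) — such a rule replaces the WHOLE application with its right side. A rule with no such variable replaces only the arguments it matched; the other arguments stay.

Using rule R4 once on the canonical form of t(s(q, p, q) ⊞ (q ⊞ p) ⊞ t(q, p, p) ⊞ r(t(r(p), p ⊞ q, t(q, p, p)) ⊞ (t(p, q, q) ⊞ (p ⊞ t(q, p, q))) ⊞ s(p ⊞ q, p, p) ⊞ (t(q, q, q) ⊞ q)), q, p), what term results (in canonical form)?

Answer: t(s(r(p), p, p), q, p)

Derivation:
Canonical form:  t(p ⊞ q ⊞ r(p ⊞ q ⊞ s(p ⊞ q, p, p) ⊞ t(p, q, q) ⊞ t(q, p, q) ⊞ t(q, q, q) ⊞ t(r(p), p ⊞ q, t(q, p, p))) ⊞ s(q, p, q) ⊞ t(q, p, p), q, p)
R4 matches:  uses p, s(q, p, q), t(q, p, p);  w := q ⊞ r(p ⊞ q ⊞ s(p ⊞ q, p, p) ⊞ t(p, q, q) ⊞ t(q, p, q) ⊞ t(q, q, q) ⊞ t(r(p), p ⊞ q, t(q, p, p))), x := p
The variable takes the whole remainder — replace the entire application.
Giving:  t(s(r(p), p, p), q, p)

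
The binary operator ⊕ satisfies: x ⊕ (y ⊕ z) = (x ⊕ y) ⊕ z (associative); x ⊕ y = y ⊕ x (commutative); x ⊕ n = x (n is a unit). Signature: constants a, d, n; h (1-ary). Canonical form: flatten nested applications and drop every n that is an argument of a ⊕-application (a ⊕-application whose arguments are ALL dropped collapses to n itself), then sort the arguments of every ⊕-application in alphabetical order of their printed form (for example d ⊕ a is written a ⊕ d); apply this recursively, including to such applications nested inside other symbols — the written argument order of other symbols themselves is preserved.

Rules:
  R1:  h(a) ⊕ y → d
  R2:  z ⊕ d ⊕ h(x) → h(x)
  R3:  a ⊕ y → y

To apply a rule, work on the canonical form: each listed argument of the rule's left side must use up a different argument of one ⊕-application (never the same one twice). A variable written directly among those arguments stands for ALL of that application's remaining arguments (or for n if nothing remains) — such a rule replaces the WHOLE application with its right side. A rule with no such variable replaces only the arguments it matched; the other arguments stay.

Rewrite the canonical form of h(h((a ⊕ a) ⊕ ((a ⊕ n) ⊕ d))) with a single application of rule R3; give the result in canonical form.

Canonical form:  h(h(a ⊕ a ⊕ a ⊕ d))
Match R3:  consume a;  y := a ⊕ a ⊕ d
The variable takes the whole remainder — replace the entire application.
New term:  h(h(a ⊕ a ⊕ d))

Answer: h(h(a ⊕ a ⊕ d))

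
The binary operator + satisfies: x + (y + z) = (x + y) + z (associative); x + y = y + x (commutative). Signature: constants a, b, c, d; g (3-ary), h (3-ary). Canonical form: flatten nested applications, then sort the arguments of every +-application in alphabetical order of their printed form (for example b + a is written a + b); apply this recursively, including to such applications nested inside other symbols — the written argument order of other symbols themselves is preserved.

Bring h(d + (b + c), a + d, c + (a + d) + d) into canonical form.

Descend into:  c + (a + d) + d
Merge nested applications:  c + a + d + d
Sort:  a + c + d + d
Reassemble:  h(b + c + d, a + d, a + c + d + d)

Answer: h(b + c + d, a + d, a + c + d + d)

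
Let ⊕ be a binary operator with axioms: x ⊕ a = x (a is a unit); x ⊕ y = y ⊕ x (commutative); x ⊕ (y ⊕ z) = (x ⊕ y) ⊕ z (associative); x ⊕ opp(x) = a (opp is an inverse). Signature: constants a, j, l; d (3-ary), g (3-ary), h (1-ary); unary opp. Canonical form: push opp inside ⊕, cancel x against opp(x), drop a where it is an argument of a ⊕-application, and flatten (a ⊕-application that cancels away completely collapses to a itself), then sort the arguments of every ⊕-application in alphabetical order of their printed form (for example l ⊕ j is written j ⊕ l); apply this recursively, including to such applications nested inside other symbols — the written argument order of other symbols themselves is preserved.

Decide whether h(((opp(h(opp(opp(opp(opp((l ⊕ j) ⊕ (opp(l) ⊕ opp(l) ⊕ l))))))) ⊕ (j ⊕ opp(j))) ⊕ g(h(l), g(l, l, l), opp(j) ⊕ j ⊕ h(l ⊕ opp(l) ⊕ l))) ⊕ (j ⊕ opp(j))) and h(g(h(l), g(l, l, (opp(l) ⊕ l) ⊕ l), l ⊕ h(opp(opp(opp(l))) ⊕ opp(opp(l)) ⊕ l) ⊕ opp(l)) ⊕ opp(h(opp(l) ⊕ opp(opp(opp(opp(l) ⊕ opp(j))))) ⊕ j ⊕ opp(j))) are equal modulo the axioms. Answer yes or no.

Answer: yes — both canonical forms are h(g(h(l), g(l, l, l), h(l)) ⊕ opp(h(j)))

Derivation:
Left:  h(((opp(h(opp(opp(opp(opp((l ⊕ j) ⊕ (opp(l) ⊕ opp(l) ⊕ l))))))) ⊕ (j ⊕ opp(j))) ⊕ g(h(l), g(l, l, l), opp(j) ⊕ j ⊕ h(l ⊕ opp(l) ⊕ l))) ⊕ (j ⊕ opp(j)))
  Focus inside:  ((opp(h(opp(opp(opp(opp((l ⊕ j) ⊕ (opp(l) ⊕ opp(l) ⊕ l))))))) ⊕ (j ⊕ opp(j))) ⊕ g(h(l), g(l, l, l), opp(j) ⊕ j ⊕ h(l ⊕ opp(l) ⊕ l))) ⊕ (j ⊕ opp(j))
  Push opp inside:  distribute opp over ⊕ and collapse double opp
  Cancel inverse pairs:  j cancels
  Combine occurrences:  opp(h(j)) ⊕ g(h(l), g(l, l, l), h(l))
  Sort arguments:  g(h(l), g(l, l, l), h(l)) ⊕ opp(h(j))
  Reassemble:  h(g(h(l), g(l, l, l), h(l)) ⊕ opp(h(j)))
Right:  h(g(h(l), g(l, l, (opp(l) ⊕ l) ⊕ l), l ⊕ h(opp(opp(opp(l))) ⊕ opp(opp(l)) ⊕ l) ⊕ opp(l)) ⊕ opp(h(opp(l) ⊕ opp(opp(opp(opp(l) ⊕ opp(j))))) ⊕ j ⊕ opp(j)))
  Work inside:  g(h(l), g(l, l, (opp(l) ⊕ l) ⊕ l), l ⊕ h(opp(opp(opp(l))) ⊕ opp(opp(l)) ⊕ l) ⊕ opp(l)) ⊕ opp(h(opp(l) ⊕ opp(opp(opp(opp(l) ⊕ opp(j))))) ⊕ j ⊕ opp(j))
  Push opp inside:  distribute opp over ⊕ and collapse double opp
  Inverses cancel:  j cancels
  Combine occurrences:  g(h(l), g(l, l, l), h(l)) ⊕ opp(h(j))
  Reassemble:  h(g(h(l), g(l, l, l), h(l)) ⊕ opp(h(j)))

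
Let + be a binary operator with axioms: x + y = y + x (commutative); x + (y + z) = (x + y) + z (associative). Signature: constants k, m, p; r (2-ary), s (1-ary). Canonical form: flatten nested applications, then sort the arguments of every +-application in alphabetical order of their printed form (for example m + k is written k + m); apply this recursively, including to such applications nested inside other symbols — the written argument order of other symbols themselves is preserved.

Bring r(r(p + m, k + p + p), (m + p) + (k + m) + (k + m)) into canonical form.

Focus inside:  (m + p) + (k + m) + (k + m)
Un-nest:  m + p + k + m + k + m
Sort:  k + k + m + m + m + p
Put back:  r(r(m + p, k + p + p), k + k + m + m + m + p)

Answer: r(r(m + p, k + p + p), k + k + m + m + m + p)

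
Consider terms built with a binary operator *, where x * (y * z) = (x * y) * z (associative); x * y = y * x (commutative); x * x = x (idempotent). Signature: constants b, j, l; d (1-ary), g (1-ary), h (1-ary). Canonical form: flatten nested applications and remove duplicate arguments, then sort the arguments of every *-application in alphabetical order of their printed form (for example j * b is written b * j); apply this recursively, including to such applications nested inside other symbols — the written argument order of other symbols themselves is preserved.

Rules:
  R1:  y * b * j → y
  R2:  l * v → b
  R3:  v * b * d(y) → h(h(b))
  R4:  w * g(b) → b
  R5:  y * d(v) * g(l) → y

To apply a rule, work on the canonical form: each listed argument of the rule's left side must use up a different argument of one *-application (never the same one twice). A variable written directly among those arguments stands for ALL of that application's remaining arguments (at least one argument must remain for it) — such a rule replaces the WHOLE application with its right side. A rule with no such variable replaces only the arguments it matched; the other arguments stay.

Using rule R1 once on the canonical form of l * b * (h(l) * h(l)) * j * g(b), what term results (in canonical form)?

Canonical form:  b * g(b) * h(l) * j * l
Apply R1:  consuming b, j;  y := g(b) * h(l) * l
The extension variable absorbs all remaining arguments, so the whole application is rewritten.
New term:  g(b) * h(l) * l

Answer: g(b) * h(l) * l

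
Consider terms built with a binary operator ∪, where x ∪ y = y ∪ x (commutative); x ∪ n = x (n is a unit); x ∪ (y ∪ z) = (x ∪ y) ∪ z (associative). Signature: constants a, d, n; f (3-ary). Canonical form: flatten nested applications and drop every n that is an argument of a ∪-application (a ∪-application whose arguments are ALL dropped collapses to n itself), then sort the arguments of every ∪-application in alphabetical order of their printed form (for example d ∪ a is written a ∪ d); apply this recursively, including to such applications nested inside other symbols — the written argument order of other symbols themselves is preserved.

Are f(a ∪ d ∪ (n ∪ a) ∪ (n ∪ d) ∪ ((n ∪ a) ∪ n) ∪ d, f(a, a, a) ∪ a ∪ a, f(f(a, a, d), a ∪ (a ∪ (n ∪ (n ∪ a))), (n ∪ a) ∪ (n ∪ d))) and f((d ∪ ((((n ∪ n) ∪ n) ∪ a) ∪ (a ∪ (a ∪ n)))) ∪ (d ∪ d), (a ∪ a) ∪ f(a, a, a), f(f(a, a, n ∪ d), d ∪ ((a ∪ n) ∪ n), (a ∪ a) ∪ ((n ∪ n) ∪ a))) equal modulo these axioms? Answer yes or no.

Answer: no — f(a ∪ a ∪ a ∪ d ∪ d ∪ d, a ∪ a ∪ f(a, a, a), f(f(a, a, d), a ∪ a ∪ a, a ∪ d)) vs f(a ∪ a ∪ a ∪ d ∪ d ∪ d, a ∪ a ∪ f(a, a, a), f(f(a, a, d), a ∪ d, a ∪ a ∪ a))

Derivation:
Left:  f(a ∪ d ∪ (n ∪ a) ∪ (n ∪ d) ∪ ((n ∪ a) ∪ n) ∪ d, f(a, a, a) ∪ a ∪ a, f(f(a, a, d), a ∪ (a ∪ (n ∪ (n ∪ a))), (n ∪ a) ∪ (n ∪ d)))
  Descend into:  a ∪ d ∪ (n ∪ a) ∪ (n ∪ d) ∪ ((n ∪ a) ∪ n) ∪ d
  Un-nest:  a ∪ d ∪ n ∪ a ∪ n ∪ d ∪ n ∪ a ∪ n ∪ d
  Unit:  drop n (×4)
  Sort arguments:  a ∪ a ∪ a ∪ d ∪ d ∪ d
  Rebuild:  f(a ∪ a ∪ a ∪ d ∪ d ∪ d, a ∪ a ∪ f(a, a, a), f(f(a, a, d), a ∪ a ∪ a, a ∪ d))
Right:  f((d ∪ ((((n ∪ n) ∪ n) ∪ a) ∪ (a ∪ (a ∪ n)))) ∪ (d ∪ d), (a ∪ a) ∪ f(a, a, a), f(f(a, a, n ∪ d), d ∪ ((a ∪ n) ∪ n), (a ∪ a) ∪ ((n ∪ n) ∪ a)))
  Focus inside:  (d ∪ ((((n ∪ n) ∪ n) ∪ a) ∪ (a ∪ (a ∪ n)))) ∪ (d ∪ d)
  Un-nest:  d ∪ n ∪ n ∪ n ∪ a ∪ a ∪ a ∪ n ∪ d ∪ d
  Units out:  drop n (×4)
  Sort arguments:  a ∪ a ∪ a ∪ d ∪ d ∪ d
  Put back:  f(a ∪ a ∪ a ∪ d ∪ d ∪ d, a ∪ a ∪ f(a, a, a), f(f(a, a, d), a ∪ d, a ∪ a ∪ a))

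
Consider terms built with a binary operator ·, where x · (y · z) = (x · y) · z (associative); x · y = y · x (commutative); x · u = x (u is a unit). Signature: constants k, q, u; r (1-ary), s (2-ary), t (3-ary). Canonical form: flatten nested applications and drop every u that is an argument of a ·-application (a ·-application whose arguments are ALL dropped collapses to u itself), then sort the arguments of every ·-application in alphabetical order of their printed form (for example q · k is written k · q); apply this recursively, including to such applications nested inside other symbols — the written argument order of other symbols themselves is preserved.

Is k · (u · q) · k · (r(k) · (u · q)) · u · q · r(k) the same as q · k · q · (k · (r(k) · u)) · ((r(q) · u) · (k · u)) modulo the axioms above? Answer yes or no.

Left:  k · (u · q) · k · (r(k) · (u · q)) · u · q · r(k)
  Merge nested applications:  k · u · q · k · r(k) · u · q · u · q · r(k)
  Drop the unit:  drop u (×3)
  Sort arguments:  k · k · q · q · q · r(k) · r(k)
Right:  q · k · q · (k · (r(k) · u)) · ((r(q) · u) · (k · u))
  Un-nest:  q · k · q · k · r(k) · u · r(q) · u · k · u
  Drop the unit:  drop u (×3)
  Order the arguments:  k · k · k · q · q · r(k) · r(q)

Answer: no — k · k · q · q · q · r(k) · r(k) vs k · k · k · q · q · r(k) · r(q)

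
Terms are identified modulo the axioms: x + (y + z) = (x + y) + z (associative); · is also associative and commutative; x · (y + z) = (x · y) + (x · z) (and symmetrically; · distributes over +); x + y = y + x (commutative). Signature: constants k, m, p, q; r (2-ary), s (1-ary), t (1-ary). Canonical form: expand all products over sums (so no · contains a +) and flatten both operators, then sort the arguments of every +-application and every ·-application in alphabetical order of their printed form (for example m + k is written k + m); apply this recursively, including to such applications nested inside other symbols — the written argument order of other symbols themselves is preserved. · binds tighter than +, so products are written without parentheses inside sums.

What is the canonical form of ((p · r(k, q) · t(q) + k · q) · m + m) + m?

Expand:  m · p · r(k, q) · t(q) + k · m · q + m + m
Sort:  k · m · q + m + m + m · p · r(k, q) · t(q)

Answer: k · m · q + m + m + m · p · r(k, q) · t(q)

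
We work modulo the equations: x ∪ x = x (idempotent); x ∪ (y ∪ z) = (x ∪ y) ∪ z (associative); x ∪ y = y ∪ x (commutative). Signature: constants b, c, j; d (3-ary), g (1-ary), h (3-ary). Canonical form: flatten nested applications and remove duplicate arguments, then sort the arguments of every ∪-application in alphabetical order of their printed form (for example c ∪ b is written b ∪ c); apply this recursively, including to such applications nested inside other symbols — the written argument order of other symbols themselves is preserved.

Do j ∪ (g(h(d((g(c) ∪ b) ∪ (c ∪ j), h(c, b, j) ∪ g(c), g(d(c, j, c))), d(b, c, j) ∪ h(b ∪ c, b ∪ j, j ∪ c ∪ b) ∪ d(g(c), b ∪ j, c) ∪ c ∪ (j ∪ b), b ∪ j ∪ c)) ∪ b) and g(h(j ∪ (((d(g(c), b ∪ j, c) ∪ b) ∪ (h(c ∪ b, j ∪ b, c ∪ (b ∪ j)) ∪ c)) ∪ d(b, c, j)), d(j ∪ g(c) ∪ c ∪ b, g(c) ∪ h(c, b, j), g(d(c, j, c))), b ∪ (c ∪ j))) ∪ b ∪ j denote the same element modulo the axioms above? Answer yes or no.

Answer: no — b ∪ g(h(d(b ∪ c ∪ g(c) ∪ j, g(c) ∪ h(c, b, j), g(d(c, j, c))), b ∪ c ∪ d(b, c, j) ∪ d(g(c), b ∪ j, c) ∪ h(b ∪ c, b ∪ j, b ∪ c ∪ j) ∪ j, b ∪ c ∪ j)) ∪ j vs b ∪ g(h(b ∪ c ∪ d(b, c, j) ∪ d(g(c), b ∪ j, c) ∪ h(b ∪ c, b ∪ j, b ∪ c ∪ j) ∪ j, d(b ∪ c ∪ g(c) ∪ j, g(c) ∪ h(c, b, j), g(d(c, j, c))), b ∪ c ∪ j)) ∪ j

Derivation:
Left:  j ∪ (g(h(d((g(c) ∪ b) ∪ (c ∪ j), h(c, b, j) ∪ g(c), g(d(c, j, c))), d(b, c, j) ∪ h(b ∪ c, b ∪ j, j ∪ c ∪ b) ∪ d(g(c), b ∪ j, c) ∪ c ∪ (j ∪ b), b ∪ j ∪ c)) ∪ b)
  Merge nested applications:  j ∪ g(h(d((g(c) ∪ b) ∪ (c ∪ j), h(c, b, j) ∪ g(c), g(d(c, j, c))), d(b, c, j) ∪ h(b ∪ c, b ∪ j, j ∪ c ∪ b) ∪ d(g(c), b ∪ j, c) ∪ c ∪ (j ∪ b), b ∪ j ∪ c)) ∪ b
  Simplify inside:  g(h(d((g(c) ∪ b) ∪ (c ∪ j), h(c, b, j) ∪ g(c), g(d(c, j, c))), d(b, c, j) ∪ h(b ∪ c, b ∪ j, j ∪ c ∪ b) ∪ d(g(c), b ∪ j, c) ∪ c ∪ (j ∪ b), b ∪ j ∪ c))  →  g(h(d(b ∪ c ∪ g(c) ∪ j, g(c) ∪ h(c, b, j), g(d(c, j, c))), b ∪ c ∪ d(b, c, j) ∪ d(g(c), b ∪ j, c) ∪ h(b ∪ c, b ∪ j, b ∪ c ∪ j) ∪ j, b ∪ c ∪ j))
  Order the arguments:  b ∪ g(h(d(b ∪ c ∪ g(c) ∪ j, g(c) ∪ h(c, b, j), g(d(c, j, c))), b ∪ c ∪ d(b, c, j) ∪ d(g(c), b ∪ j, c) ∪ h(b ∪ c, b ∪ j, b ∪ c ∪ j) ∪ j, b ∪ c ∪ j)) ∪ j
Right:  g(h(j ∪ (((d(g(c), b ∪ j, c) ∪ b) ∪ (h(c ∪ b, j ∪ b, c ∪ (b ∪ j)) ∪ c)) ∪ d(b, c, j)), d(j ∪ g(c) ∪ c ∪ b, g(c) ∪ h(c, b, j), g(d(c, j, c))), b ∪ (c ∪ j))) ∪ b ∪ j
  Canonicalize subterm:  g(h(j ∪ (((d(g(c), b ∪ j, c) ∪ b) ∪ (h(c ∪ b, j ∪ b, c ∪ (b ∪ j)) ∪ c)) ∪ d(b, c, j)), d(j ∪ g(c) ∪ c ∪ b, g(c) ∪ h(c, b, j), g(d(c, j, c))), b ∪ (c ∪ j)))  →  g(h(b ∪ c ∪ d(b, c, j) ∪ d(g(c), b ∪ j, c) ∪ h(b ∪ c, b ∪ j, b ∪ c ∪ j) ∪ j, d(b ∪ c ∪ g(c) ∪ j, g(c) ∪ h(c, b, j), g(d(c, j, c))), b ∪ c ∪ j))
  Sort:  b ∪ g(h(b ∪ c ∪ d(b, c, j) ∪ d(g(c), b ∪ j, c) ∪ h(b ∪ c, b ∪ j, b ∪ c ∪ j) ∪ j, d(b ∪ c ∪ g(c) ∪ j, g(c) ∪ h(c, b, j), g(d(c, j, c))), b ∪ c ∪ j)) ∪ j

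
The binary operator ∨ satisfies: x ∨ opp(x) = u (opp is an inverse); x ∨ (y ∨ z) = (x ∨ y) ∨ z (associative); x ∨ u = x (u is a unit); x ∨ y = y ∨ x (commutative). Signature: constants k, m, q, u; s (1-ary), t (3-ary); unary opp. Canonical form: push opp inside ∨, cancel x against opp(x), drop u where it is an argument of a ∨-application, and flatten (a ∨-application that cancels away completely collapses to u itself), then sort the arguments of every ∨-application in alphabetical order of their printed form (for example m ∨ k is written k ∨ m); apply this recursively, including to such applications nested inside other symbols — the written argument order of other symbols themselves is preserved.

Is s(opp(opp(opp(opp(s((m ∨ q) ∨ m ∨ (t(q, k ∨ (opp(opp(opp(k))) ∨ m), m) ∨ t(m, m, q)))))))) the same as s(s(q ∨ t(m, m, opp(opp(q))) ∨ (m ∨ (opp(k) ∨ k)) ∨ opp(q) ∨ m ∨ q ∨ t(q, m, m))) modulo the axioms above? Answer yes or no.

Answer: yes — both canonical forms are s(s(m ∨ m ∨ q ∨ t(m, m, q) ∨ t(q, m, m)))

Derivation:
Left:  s(opp(opp(opp(opp(s((m ∨ q) ∨ m ∨ (t(q, k ∨ (opp(opp(opp(k))) ∨ m), m) ∨ t(m, m, q))))))))
  Descend into:  (m ∨ q) ∨ m ∨ (t(q, k ∨ (opp(opp(opp(k))) ∨ m), m) ∨ t(m, m, q))
  Push opp inside:  distribute opp over ∨ and collapse double opp
  Collect:  m ∨ m ∨ q ∨ t(q, m, m) ∨ t(m, m, q)
  Sort arguments:  m ∨ m ∨ q ∨ t(m, m, q) ∨ t(q, m, m)
  Put back:  s(s(m ∨ m ∨ q ∨ t(m, m, q) ∨ t(q, m, m)))
Right:  s(s(q ∨ t(m, m, opp(opp(q))) ∨ (m ∨ (opp(k) ∨ k)) ∨ opp(q) ∨ m ∨ q ∨ t(q, m, m)))
  Descend into:  q ∨ t(m, m, opp(opp(q))) ∨ (m ∨ (opp(k) ∨ k)) ∨ opp(q) ∨ m ∨ q ∨ t(q, m, m)
  Push opp inside:  distribute opp over ∨ and collapse double opp
  Inverses cancel:  k cancels
  Combine occurrences:  q ∨ t(m, m, q) ∨ m ∨ m ∨ t(q, m, m)
  Sort:  m ∨ m ∨ q ∨ t(m, m, q) ∨ t(q, m, m)
  Rebuild:  s(s(m ∨ m ∨ q ∨ t(m, m, q) ∨ t(q, m, m)))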